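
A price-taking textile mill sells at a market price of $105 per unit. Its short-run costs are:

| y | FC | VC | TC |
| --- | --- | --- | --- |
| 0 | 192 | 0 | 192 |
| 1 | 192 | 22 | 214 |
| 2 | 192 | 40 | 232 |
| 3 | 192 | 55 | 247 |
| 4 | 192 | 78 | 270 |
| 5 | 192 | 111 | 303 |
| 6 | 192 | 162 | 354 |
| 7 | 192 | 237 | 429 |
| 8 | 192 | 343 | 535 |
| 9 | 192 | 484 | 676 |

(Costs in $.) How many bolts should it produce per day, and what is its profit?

y = 7; profit = $306

Compute π = P·y − TC at each output: y=0: -192; y=1: -109; y=2: -22; y=3: 68; y=4: 150; y=5: 222; y=6: 276; y=7: 306; y=8: 305; y=9: 269.
Profit is maximized at y = 7. AVC there is 237/7 = $33.86 ≤ P, so producing beats shutting down (which would give -$192).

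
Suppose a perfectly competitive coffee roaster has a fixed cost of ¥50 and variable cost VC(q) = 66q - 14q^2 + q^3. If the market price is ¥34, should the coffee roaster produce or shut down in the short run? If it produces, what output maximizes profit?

From TC, MC = TC'(q) = 66 - 28q + 3q^2 and AVC = VC/q = 66 - 14q + q^2.
AVC is minimized where dAVC/dq = -14 + 2q = 0, at q = 7; min AVC = 66 - 14·7 + 7^2 = ¥17.
Since P = ¥34 ≥ min AVC = ¥17, price covers variable cost and the firm should produce.
Solving P = MC: 32 - 28q + 3q^2 = 0 ⇒ q = 4/3 or 8. On the upward-sloping branch, q* = 8.
Check: AVC at q = 8 is ¥18 ≤ P, so revenue covers variable cost.
Profit = P·q − TC = 34·8 − 194 = ¥78.

Produce at q = 8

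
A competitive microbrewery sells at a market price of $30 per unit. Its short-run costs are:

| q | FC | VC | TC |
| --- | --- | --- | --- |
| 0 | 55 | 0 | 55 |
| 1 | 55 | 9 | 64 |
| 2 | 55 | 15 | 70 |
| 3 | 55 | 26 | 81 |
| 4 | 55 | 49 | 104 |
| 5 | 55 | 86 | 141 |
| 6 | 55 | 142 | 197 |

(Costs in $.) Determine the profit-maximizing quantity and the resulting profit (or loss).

q = 4; profit = $16

Tabulate TR − TC: q=0: -55; q=1: -34; q=2: -10; q=3: 9; q=4: 16; q=5: 9; q=6: -17.
Profit is maximized at q = 4. AVC there is 49/4 = $12.25 ≤ P, so producing beats shutting down (which would give -$55).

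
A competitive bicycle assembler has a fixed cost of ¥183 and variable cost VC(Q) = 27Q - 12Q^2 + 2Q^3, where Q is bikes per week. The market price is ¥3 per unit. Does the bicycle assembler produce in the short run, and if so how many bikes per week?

Variable cost is VC = 27Q - 12Q^2 + 2Q^3, so AVC = VC/Q = 27 - 12Q + 2Q^2 and MC = dTC/dQ = 27 - 24Q + 6Q^2.
The AVC parabola has its vertex at Q = 12/4 = 3, where AVC = 27 - 12·3 + 2·3^2 = ¥9.
With P < min AVC (¥3 < ¥9), every unit sold adds to the loss.
The firm minimizes its loss by shutting down and losing only its fixed cost of ¥183.

Shut down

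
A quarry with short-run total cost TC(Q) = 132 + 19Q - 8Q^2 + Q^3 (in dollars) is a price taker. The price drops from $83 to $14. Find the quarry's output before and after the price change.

Output falls from 8 to 5

MC = 19 - 16Q + 3Q^2; the shutdown threshold is min AVC = $3 (at Q = 4).
With P = $83 above the shutdown price, P = MC gives Q = 8.
At P = $14 ≥ min AVC, set P = MC: Q = 5. The firm stays open but cuts output.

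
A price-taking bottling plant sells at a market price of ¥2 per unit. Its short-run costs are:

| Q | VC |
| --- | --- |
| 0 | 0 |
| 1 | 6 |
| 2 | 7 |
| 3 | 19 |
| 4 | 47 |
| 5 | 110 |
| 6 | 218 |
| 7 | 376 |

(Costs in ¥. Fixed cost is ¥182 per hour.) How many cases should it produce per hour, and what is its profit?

Tabulate TR − TC: Q=0: -182; Q=1: -186; Q=2: -185; Q=3: -195; Q=4: -221; Q=5: -282; Q=6: -388; Q=7: -544.
Profit is highest at Q = 0. Equivalently, the lowest AVC in the table is 7/2 ≈ ¥3.50 at Q = 2, and P = ¥2 falls below it — price never covers variable cost, so the firm shuts down and loses only its fixed cost.

Q = 0 (shut down); profit = -¥182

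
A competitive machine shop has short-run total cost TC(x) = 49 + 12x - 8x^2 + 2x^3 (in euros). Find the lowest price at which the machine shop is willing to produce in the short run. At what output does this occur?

€4 per unit, at x = 2

Short-run supply begins at min AVC. From VC = 12x - 8x^2 + 2x^3, AVC = 12 - 8x + 2x^2.
At the minimum of AVC, MC = AVC. MC = 12 - 16x + 6x^2; setting MC = AVC gives 4x^2 - 8x = 0, so x = 2. min AVC = 4.
For P < €4 the firm produces nothing.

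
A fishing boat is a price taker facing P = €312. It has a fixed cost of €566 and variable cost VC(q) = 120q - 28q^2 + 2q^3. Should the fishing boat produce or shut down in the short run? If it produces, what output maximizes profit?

Produce at q = 12

From TC, MC = TC'(q) = 120 - 56q + 6q^2 and AVC = VC/q = 120 - 28q + 2q^2.
AVC is minimized where dAVC/dq = -28 + 4q = 0, at q = 7; min AVC = 120 - 28·7 + 2·7^2 = €22.
Because €312 ≥ €22, revenue can cover variable cost; the firm operates.
Solving P = MC: -192 - 56q + 6q^2 = 0 ⇒ q = -8/3 or 12. On the upward-sloping branch, q* = 12.
Check: AVC at q = 12 is €72 ≤ P, so revenue covers variable cost.
Profit = P·q − TC = 312·12 − 1430 = €2314.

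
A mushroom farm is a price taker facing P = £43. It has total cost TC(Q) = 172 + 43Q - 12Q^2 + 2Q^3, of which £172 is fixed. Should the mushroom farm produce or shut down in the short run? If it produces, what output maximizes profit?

Produce at Q = 4

Strip out fixed cost: VC = 43Q - 12Q^2 + 2Q^3. Then AVC = 43 - 12Q + 2Q^2 and MC = 43 - 24Q + 6Q^2.
AVC is minimized where dAVC/dQ = -12 + 4Q = 0, at Q = 3; min AVC = 43 - 12·3 + 2·3^2 = £25.
Since P = £43 ≥ min AVC = £25, price covers variable cost and the firm should produce.
P = MC gives -24Q + 6Q^2 = 0, with roots 0 and 4. Take the larger (rising MC): Q* = 4.
Check: AVC at Q = 4 is £27 ≤ P, so revenue covers variable cost.
Profit = P·Q − TC = 43·4 − 280 = -£108, a loss, but smaller than the £172 fixed cost the firm would lose by shutting down.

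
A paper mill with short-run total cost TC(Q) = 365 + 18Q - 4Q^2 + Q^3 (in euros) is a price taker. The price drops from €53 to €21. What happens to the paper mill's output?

Output falls from 5 to 3

AVC = 18 - 4Q + Q^2, minimized at Q = 2 where min AVC = €14. MC = 18 - 8Q + 3Q^2.
At P = €53 ≥ min AVC, set P = MC on the rising branch: Q = 5.
At P = €21 ≥ min AVC, set P = MC: Q = 3. The firm stays open but cuts output.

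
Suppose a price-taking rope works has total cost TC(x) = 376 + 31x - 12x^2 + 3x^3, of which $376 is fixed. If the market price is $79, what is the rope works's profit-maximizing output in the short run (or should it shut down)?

Produce at x = 4

From TC, MC = TC'(x) = 31 - 24x + 9x^2 and AVC = VC/x = 31 - 12x + 3x^2.
AVC hits its minimum where MC = AVC, at x = 2, giving min AVC = 31 - 12·2 + 3·2^2 = $19.
Because $79 ≥ $19, revenue can cover variable cost; the firm operates.
Set P = MC: 79 = 31 - 24x + 9x^2 → -48 - 24x + 9x^2 = 0. The roots are x = -4/3 and x = 4; the profit-maximizing output is on the rising part of MC, so x* = 4.
Check: AVC at x = 4 is $31 ≤ P, so revenue covers variable cost.
Profit = P·x − TC = 79·4 − 500 = -$184, a loss, but smaller than the $376 fixed cost the firm would lose by shutting down.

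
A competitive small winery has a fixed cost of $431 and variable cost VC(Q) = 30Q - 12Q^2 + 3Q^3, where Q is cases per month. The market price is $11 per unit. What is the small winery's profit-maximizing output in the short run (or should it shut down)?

Shut down

Variable cost is VC = 30Q - 12Q^2 + 3Q^3, so AVC = VC/Q = 30 - 12Q + 3Q^2 and MC = dTC/dQ = 30 - 24Q + 9Q^2.
AVC is minimized where dAVC/dQ = -12 + 6Q = 0, at Q = 2; min AVC = 30 - 12·2 + 3·2^2 = $18.
P = $11 lies below min AVC = $18; no output level covers variable cost.
Shutting down limits the loss to fixed cost, $431.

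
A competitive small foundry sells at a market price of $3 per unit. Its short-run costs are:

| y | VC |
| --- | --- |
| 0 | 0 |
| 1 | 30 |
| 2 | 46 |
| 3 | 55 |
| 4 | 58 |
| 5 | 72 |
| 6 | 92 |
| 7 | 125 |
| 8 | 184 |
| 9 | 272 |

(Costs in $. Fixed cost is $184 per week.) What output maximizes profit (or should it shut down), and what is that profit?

Profit at each row (π = 3y − TC): y=0: -184; y=1: -211; y=2: -224; y=3: -230; y=4: -230; y=5: -241; y=6: -258; y=7: -288; y=8: -344; y=9: -429.
Profit is highest at y = 0. Equivalently, the lowest AVC in the table is 72/5 ≈ $14.40 at y = 5, and P = $3 falls below it — price never covers variable cost, so the firm shuts down and loses only its fixed cost.

y = 0 (shut down); profit = -$184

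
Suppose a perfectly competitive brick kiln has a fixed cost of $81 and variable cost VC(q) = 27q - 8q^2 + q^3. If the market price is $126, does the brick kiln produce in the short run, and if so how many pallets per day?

From TC, MC = TC'(q) = 27 - 16q + 3q^2 and AVC = VC/q = 27 - 8q + q^2.
AVC hits its minimum where MC = AVC, at q = 4, giving min AVC = 27 - 8·4 + 4^2 = $11.
Since P = $126 ≥ min AVC = $11, price covers variable cost and the firm should produce.
P = MC gives -99 - 16q + 3q^2 = 0, with roots -11/3 and 9. Take the larger (rising MC): q* = 9.
Check: AVC at q = 9 is $36 ≤ P, so revenue covers variable cost.
Profit = P·q − TC = 126·9 − 405 = $729.

Produce at q = 9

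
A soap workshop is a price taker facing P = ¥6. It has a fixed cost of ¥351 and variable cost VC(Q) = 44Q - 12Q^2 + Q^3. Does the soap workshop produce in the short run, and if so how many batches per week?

Variable cost is VC = 44Q - 12Q^2 + Q^3, so AVC = VC/Q = 44 - 12Q + Q^2 and MC = dTC/dQ = 44 - 24Q + 3Q^2.
AVC is minimized where dAVC/dQ = -12 + 2Q = 0, at Q = 6; min AVC = 44 - 12·6 + 6^2 = ¥8.
Since P = ¥6 < min AVC = ¥8, price fails to cover variable cost at any output.
Shutting down limits the loss to fixed cost, ¥351.

Shut down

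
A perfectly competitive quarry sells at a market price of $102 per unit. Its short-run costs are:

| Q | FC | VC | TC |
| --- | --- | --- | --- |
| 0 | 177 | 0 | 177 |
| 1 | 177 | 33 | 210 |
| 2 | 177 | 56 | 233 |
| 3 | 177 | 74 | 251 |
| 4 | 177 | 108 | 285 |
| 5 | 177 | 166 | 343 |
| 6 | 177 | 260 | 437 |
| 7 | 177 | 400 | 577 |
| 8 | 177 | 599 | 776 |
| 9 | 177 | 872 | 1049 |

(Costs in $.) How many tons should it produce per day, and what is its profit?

Compute π = P·Q − TC at each output: Q=0: -177; Q=1: -108; Q=2: -29; Q=3: 55; Q=4: 123; Q=5: 167; Q=6: 175; Q=7: 137; Q=8: 40; Q=9: -131.
Profit is maximized at Q = 6. AVC there is 260/6 = $43.33 ≤ P, so producing beats shutting down (which would give -$177).

Q = 6; profit = $175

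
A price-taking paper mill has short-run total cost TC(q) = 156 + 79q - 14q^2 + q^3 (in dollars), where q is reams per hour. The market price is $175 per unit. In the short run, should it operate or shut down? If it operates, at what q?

Variable cost is VC = 79q - 14q^2 + q^3, so AVC = VC/q = 79 - 14q + q^2 and MC = dTC/dq = 79 - 28q + 3q^2.
The AVC parabola has its vertex at q = 14/2 = 7, where AVC = 79 - 14·7 + 7^2 = $30.
P = $175 exceeds min AVC = $30, so the firm stays open.
Solving P = MC: -96 - 28q + 3q^2 = 0 ⇒ q = -8/3 or 12. On the upward-sloping branch, q* = 12.
Check: AVC at q = 12 is $55 ≤ P, so revenue covers variable cost.
Profit = P·q − TC = 175·12 − 816 = $1284.

Produce at q = 12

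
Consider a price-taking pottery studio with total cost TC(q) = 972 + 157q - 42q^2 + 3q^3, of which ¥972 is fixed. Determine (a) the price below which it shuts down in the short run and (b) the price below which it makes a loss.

Shutdown price = ¥10; break-even price = ¥130

Shutdown price = min AVC. AVC = 157 - 42q + 3q^2, with vertex at q = 7 and minimum ¥10.
ATC = 972/q + 157 - 42q + 3q^2. Setting dATC/dq = −972/q^2 − 42 + 6q = 0 gives q = 9 (since 6·9^3 − 42·9^2 = 972).
min ATC = 972/9 + 157 − 42·9 + 3·9^2 = ¥130. That is the break-even price.
For ¥10 ≤ P < ¥130 the firm produces at a loss; below ¥10 it shuts down.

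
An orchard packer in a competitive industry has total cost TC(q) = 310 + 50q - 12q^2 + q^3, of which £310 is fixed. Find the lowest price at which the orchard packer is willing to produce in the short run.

Short-run supply begins at min AVC. From VC = 50q - 12q^2 + q^3, AVC = 50 - 12q + q^2.
dAVC/dq = -12 + 2q = 0 gives q = 6. min AVC = 50 - 12·6 + 6^2 = 14.
So the shutdown price is £14.

£14 per unit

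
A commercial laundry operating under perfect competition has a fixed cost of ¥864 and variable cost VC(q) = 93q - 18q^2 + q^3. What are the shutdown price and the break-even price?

Shutdown price = min AVC. AVC = 93 - 18q + q^2, with vertex at q = 9 and minimum ¥12.
ATC = 864/q + 93 - 18q + q^2. Setting dATC/dq = −864/q^2 − 18 + 2q = 0 gives q = 12 (since 2·12^3 − 18·12^2 = 864).
min ATC = 864/12 + 93 − 18·12 + 12^2 = ¥93. That is the break-even price.
For ¥12 ≤ P < ¥93 the firm produces at a loss; below ¥12 it shuts down.

Shutdown price = ¥12; break-even price = ¥93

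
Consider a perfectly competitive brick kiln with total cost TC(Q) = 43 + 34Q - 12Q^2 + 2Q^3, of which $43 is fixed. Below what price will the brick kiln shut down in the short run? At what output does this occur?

Short-run supply begins at min AVC. From VC = 34Q - 12Q^2 + 2Q^3, AVC = 34 - 12Q + 2Q^2.
At the minimum of AVC, MC = AVC. MC = 34 - 24Q + 6Q^2; setting MC = AVC gives 4Q^2 - 12Q = 0, so Q = 3. min AVC = 16.
The firm shuts down for any P below $16.

$16 per unit, at Q = 3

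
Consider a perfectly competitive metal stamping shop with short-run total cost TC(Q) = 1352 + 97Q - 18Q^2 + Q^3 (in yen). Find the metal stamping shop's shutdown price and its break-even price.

AVC = 97 - 18Q + Q^2; minimized at Q = 9, giving min AVC = ¥16. That is the shutdown price.
ATC = 1352/Q + 97 - 18Q + Q^2. Setting dATC/dQ = −1352/Q^2 − 18 + 2Q = 0 gives Q = 13 (since 2·13^3 − 18·13^2 = 1352).
min ATC = 1352/13 + 97 − 18·13 + 13^2 = ¥136. That is the break-even price.
For ¥16 ≤ P < ¥136 the firm produces at a loss; below ¥16 it shuts down.

Shutdown price = ¥16; break-even price = ¥136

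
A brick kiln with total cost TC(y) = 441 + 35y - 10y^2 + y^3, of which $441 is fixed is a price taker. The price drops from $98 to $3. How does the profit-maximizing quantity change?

AVC = 35 - 10y + y^2, minimized at y = 5 where min AVC = $10. MC = 35 - 20y + 3y^2.
At P = $98 ≥ min AVC, set P = MC on the rising branch: y = 9.
At P = $3 < min AVC = $10, price no longer covers variable cost at any output, so the firm shuts down: y = 0.

Output falls from 9 to 0 (the firm shuts down)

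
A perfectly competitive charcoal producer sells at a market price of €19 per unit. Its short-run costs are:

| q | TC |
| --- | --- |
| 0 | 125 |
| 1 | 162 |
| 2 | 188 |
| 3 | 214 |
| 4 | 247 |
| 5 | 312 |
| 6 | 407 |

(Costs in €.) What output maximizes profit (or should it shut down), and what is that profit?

q = 0 (shut down); profit = -€125

Compute π = P·q − TC at each output: q=0: -125; q=1: -143; q=2: -150; q=3: -157; q=4: -171; q=5: -217; q=6: -293.
Profit is highest at q = 0. Equivalently, the lowest AVC in the table is 89/3 ≈ €29.67 at q = 3, and P = €19 falls below it — price never covers variable cost, so the firm shuts down and loses only its fixed cost.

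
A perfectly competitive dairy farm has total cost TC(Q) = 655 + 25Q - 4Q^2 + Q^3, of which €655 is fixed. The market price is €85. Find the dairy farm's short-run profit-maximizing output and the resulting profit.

Profit = -€367 at Q = 6

AVC = 25 - 4Q + Q^2 has its minimum €21 at Q = 2; price €85 clears that bar, so the firm operates.
With MC = 25 - 8Q + 3Q^2, P = MC on the upward-sloping part at Q* = 6.
TR = 85·6 = 510. TC = 655 + 222 = 877. Profit = 510 − 877 = -€367.
By producing, the firm covers all variable cost plus €288 of fixed cost; shutting down would lose the full €655.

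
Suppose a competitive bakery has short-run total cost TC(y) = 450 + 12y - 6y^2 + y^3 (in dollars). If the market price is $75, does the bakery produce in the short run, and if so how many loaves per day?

Strip out fixed cost: VC = 12y - 6y^2 + y^3. Then AVC = 12 - 6y + y^2 and MC = 12 - 12y + 3y^2.
The AVC parabola has its vertex at y = 6/2 = 3, where AVC = 12 - 6·3 + 3^2 = $3.
P = $75 exceeds min AVC = $3, so the firm stays open.
Set P = MC: 75 = 12 - 12y + 3y^2 → -63 - 12y + 3y^2 = 0. The roots are y = -3 and y = 7; the profit-maximizing output is on the rising part of MC, so y* = 7.
Check: AVC at y = 7 is $19 ≤ P, so revenue covers variable cost.
Profit = P·y − TC = 75·7 − 583 = -$58, a loss, but smaller than the $450 fixed cost the firm would lose by shutting down.

Produce at y = 7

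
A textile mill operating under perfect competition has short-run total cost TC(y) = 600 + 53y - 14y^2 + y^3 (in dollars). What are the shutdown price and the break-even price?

Shutdown price = $4; break-even price = $73

Shutdown price = min AVC. AVC = 53 - 14y + y^2, with vertex at y = 7 and minimum $4.
ATC = 600/y + 53 - 14y + y^2. Setting dATC/dy = −600/y^2 − 14 + 2y = 0 gives y = 10 (since 2·10^3 − 14·10^2 = 600).
min ATC = 600/10 + 53 − 14·10 + 10^2 = $73. That is the break-even price.
Between these two prices the firm operates at a loss; above $73 it earns a profit.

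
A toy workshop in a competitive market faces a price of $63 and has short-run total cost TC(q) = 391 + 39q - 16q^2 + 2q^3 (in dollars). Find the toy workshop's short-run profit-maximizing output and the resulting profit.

AVC = 39 - 16q + 2q^2; min AVC = $7 at q = 4. Since P = $63 ≥ min AVC, the firm produces.
MC = 39 - 32q + 6q^2. Setting P = MC and taking the root on the rising branch gives q* = 6.
TR = 63·6 = 378. TC = 391 + 90 = 481. Profit = 378 − 481 = -$103.
By producing, the firm covers all variable cost plus $288 of fixed cost; shutting down would lose the full $391.

Profit = -$103 at q = 6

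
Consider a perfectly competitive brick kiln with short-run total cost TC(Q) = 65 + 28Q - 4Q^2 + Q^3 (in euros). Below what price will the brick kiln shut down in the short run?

Short-run supply begins at min AVC. From VC = 28Q - 4Q^2 + Q^3, AVC = 28 - 4Q + Q^2.
At the minimum of AVC, MC = AVC. MC = 28 - 8Q + 3Q^2; setting MC = AVC gives 2Q^2 - 4Q = 0, so Q = 2. min AVC = 24.
The firm shuts down for any P below €24.

€24 per unit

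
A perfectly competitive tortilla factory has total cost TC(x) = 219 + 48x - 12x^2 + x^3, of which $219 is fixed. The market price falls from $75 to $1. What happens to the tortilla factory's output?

Output falls from 9 to 0 (the firm shuts down)

AVC = 48 - 12x + x^2, minimized at x = 6 where min AVC = $12. MC = 48 - 24x + 3x^2.
With P = $75 above the shutdown price, P = MC gives x = 9.
At P = $1 < min AVC = $12, price no longer covers variable cost at any output, so the firm shuts down: x = 0.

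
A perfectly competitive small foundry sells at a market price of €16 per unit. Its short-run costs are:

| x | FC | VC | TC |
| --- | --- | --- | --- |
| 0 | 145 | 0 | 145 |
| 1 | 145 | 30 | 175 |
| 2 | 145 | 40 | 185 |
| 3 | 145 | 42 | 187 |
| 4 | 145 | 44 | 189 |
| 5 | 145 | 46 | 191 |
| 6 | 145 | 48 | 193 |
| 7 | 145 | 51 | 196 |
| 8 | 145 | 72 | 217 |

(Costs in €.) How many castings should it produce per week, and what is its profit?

Tabulate TR − TC: x=0: -145; x=1: -159; x=2: -153; x=3: -139; x=4: -125; x=5: -111; x=6: -97; x=7: -84; x=8: -89.
Profit is maximized at x = 7. AVC there is 51/7 = €7.29 ≤ P, so producing beats shutting down (which would give -€145).

x = 7; profit = -€84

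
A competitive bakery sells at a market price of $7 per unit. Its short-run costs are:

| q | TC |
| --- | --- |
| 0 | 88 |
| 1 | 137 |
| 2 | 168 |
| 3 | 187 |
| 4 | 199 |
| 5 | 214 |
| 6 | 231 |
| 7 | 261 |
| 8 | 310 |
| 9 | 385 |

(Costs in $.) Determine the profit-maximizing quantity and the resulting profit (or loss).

q = 0 (shut down); profit = -$88

Tabulate TR − TC: q=0: -88; q=1: -130; q=2: -154; q=3: -166; q=4: -171; q=5: -179; q=6: -189; q=7: -212; q=8: -254; q=9: -322.
Profit is highest at q = 0. Equivalently, the lowest AVC in the table is 143/6 ≈ $23.83 at q = 6, and P = $7 falls below it — price never covers variable cost, so the firm shuts down and loses only its fixed cost.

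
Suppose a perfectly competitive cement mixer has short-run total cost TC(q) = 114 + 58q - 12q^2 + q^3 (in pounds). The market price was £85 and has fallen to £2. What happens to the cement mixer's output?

AVC = 58 - 12q + q^2, minimized at q = 6 where min AVC = £22. MC = 58 - 24q + 3q^2.
With P = £85 above the shutdown price, P = MC gives q = 9.
At P = £2 < min AVC = £22, price no longer covers variable cost at any output, so the firm shuts down: q = 0.

Output falls from 9 to 0 (the firm shuts down)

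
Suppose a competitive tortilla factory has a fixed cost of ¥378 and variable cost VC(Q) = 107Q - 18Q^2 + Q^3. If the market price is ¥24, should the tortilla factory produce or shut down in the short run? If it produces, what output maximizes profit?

Shut down

Variable cost is VC = 107Q - 18Q^2 + Q^3, so AVC = VC/Q = 107 - 18Q + Q^2 and MC = dTC/dQ = 107 - 36Q + 3Q^2.
The AVC parabola has its vertex at Q = 18/2 = 9, where AVC = 107 - 18·9 + 9^2 = ¥26.
Since P = ¥24 < min AVC = ¥26, price fails to cover variable cost at any output.
Best response: produce nothing and absorb the ¥378 fixed cost.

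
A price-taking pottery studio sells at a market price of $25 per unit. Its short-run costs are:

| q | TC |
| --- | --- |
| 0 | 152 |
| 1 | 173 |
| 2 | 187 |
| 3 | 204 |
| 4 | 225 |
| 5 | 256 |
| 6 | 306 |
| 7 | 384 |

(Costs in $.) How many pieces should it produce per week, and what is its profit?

Compute π = P·q − TC at each output: q=0: -152; q=1: -148; q=2: -137; q=3: -129; q=4: -125; q=5: -131; q=6: -156; q=7: -209.
Profit is maximized at q = 4. AVC there is 73/4 = $18.25 ≤ P, so producing beats shutting down (which would give -$152).

q = 4; profit = -$125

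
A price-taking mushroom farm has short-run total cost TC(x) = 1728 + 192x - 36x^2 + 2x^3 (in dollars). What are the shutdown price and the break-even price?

Shutdown price = $30; break-even price = $192

AVC = 192 - 36x + 2x^2; minimized at x = 9, giving min AVC = $30. That is the shutdown price.
ATC = 1728/x + 192 - 36x + 2x^2. Setting dATC/dx = −1728/x^2 − 36 + 4x = 0 gives x = 12 (since 4·12^3 − 36·12^2 = 1728).
min ATC = 1728/12 + 192 − 36·12 + 2·12^2 = $192. That is the break-even price.
For $30 ≤ P < $192 the firm produces at a loss; below $30 it shuts down.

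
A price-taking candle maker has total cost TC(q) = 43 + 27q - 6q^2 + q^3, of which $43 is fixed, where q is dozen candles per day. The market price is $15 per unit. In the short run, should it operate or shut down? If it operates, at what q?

From TC, MC = TC'(q) = 27 - 12q + 3q^2 and AVC = VC/q = 27 - 6q + q^2.
AVC is minimized where dAVC/dq = -6 + 2q = 0, at q = 3; min AVC = 27 - 6·3 + 3^2 = $18.
P = $15 lies below min AVC = $18; no output level covers variable cost.
The firm minimizes its loss by shutting down and losing only its fixed cost of $43.

Shut down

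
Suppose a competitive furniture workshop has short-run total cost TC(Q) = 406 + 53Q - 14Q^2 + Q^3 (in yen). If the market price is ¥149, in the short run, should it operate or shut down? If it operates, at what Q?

Variable cost is VC = 53Q - 14Q^2 + Q^3, so AVC = VC/Q = 53 - 14Q + Q^2 and MC = dTC/dQ = 53 - 28Q + 3Q^2.
AVC is minimized where dAVC/dQ = -14 + 2Q = 0, at Q = 7; min AVC = 53 - 14·7 + 7^2 = ¥4.
Because ¥149 ≥ ¥4, revenue can cover variable cost; the firm operates.
Set P = MC: 149 = 53 - 28Q + 3Q^2 → -96 - 28Q + 3Q^2 = 0. The roots are Q = -8/3 and Q = 12; the profit-maximizing output is on the rising part of MC, so Q* = 12.
Check: AVC at Q = 12 is ¥29 ≤ P, so revenue covers variable cost.
Profit = P·Q − TC = 149·12 − 754 = ¥1034.

Produce at Q = 12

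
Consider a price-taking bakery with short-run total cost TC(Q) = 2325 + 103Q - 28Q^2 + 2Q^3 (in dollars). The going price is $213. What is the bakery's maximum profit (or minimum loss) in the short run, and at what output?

Profit = -$389 at Q = 11

AVC = 103 - 28Q + 2Q^2; min AVC = $5 at Q = 7. Since P = $213 ≥ min AVC, the firm produces.
With MC = 103 - 56Q + 6Q^2, P = MC on the upward-sloping part at Q* = 11.
TR = 213·11 = 2343. TC = 2325 + 407 = 2732. Profit = 2343 − 2732 = -$389.
Shutting down would mean losing the fixed cost of $2325, so operating at a loss of $389 is better by $1936.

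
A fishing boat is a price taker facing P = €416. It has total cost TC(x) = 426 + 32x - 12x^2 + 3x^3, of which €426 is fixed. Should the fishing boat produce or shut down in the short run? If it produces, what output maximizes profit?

Produce at x = 8

From TC, MC = TC'(x) = 32 - 24x + 9x^2 and AVC = VC/x = 32 - 12x + 3x^2.
The AVC parabola has its vertex at x = 12/6 = 2, where AVC = 32 - 12·2 + 3·2^2 = €20.
Because €416 ≥ €20, revenue can cover variable cost; the firm operates.
Solving P = MC: -384 - 24x + 9x^2 = 0 ⇒ x = -16/3 or 8. On the upward-sloping branch, x* = 8.
Check: AVC at x = 8 is €128 ≤ P, so revenue covers variable cost.
Profit = P·x − TC = 416·8 − 1450 = €1878.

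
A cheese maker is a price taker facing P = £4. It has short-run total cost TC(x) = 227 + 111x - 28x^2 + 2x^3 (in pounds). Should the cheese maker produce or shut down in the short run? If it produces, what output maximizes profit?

Shut down

Variable cost is VC = 111x - 28x^2 + 2x^3, so AVC = VC/x = 111 - 28x + 2x^2 and MC = dTC/dx = 111 - 56x + 6x^2.
AVC is minimized where dAVC/dx = -28 + 4x = 0, at x = 7; min AVC = 111 - 28·7 + 2·7^2 = £13.
With P < min AVC (£4 < £13), every unit sold adds to the loss.
Best response: produce nothing and absorb the £227 fixed cost.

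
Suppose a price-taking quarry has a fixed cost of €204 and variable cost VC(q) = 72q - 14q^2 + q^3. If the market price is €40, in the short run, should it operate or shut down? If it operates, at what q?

From TC, MC = TC'(q) = 72 - 28q + 3q^2 and AVC = VC/q = 72 - 14q + q^2.
The AVC parabola has its vertex at q = 14/2 = 7, where AVC = 72 - 14·7 + 7^2 = €23.
Because €40 ≥ €23, revenue can cover variable cost; the firm operates.
Solving P = MC: 32 - 28q + 3q^2 = 0 ⇒ q = 4/3 or 8. On the upward-sloping branch, q* = 8.
Check: AVC at q = 8 is €24 ≤ P, so revenue covers variable cost.
Profit = P·q − TC = 40·8 − 396 = -€76, a loss, but smaller than the €204 fixed cost the firm would lose by shutting down.

Produce at q = 8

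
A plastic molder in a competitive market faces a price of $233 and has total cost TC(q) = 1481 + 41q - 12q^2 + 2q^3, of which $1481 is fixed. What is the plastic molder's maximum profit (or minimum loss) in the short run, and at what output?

AVC = 41 - 12q + 2q^2; min AVC = $23 at q = 3. Since P = $233 ≥ min AVC, the firm produces.
With MC = 41 - 24q + 6q^2, P = MC on the upward-sloping part at q* = 8.
TR = 233·8 = 1864. TC = 1481 + 584 = 2065. Profit = 1864 − 2065 = -$201.
That loss of $201 beats the $1481 the firm would lose by shutting down; producing recovers $1280 of fixed cost.

Profit = -$201 at q = 8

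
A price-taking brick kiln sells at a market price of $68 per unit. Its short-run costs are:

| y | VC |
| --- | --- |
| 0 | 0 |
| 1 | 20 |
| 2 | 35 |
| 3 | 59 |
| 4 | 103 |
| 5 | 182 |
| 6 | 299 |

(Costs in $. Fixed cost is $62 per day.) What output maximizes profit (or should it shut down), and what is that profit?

y = 4; profit = $107

Tabulate TR − TC: y=0: -62; y=1: -14; y=2: 39; y=3: 83; y=4: 107; y=5: 96; y=6: 47.
Profit is maximized at y = 4. AVC there is 103/4 = $25.75 ≤ P, so producing beats shutting down (which would give -$62).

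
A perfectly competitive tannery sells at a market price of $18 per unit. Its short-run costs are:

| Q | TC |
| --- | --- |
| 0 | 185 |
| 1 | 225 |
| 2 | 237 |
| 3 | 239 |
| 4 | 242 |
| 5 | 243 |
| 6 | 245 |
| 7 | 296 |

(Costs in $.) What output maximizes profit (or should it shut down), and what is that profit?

Profit at each row (π = 18Q − TC): Q=0: -185; Q=1: -207; Q=2: -201; Q=3: -185; Q=4: -170; Q=5: -153; Q=6: -137; Q=7: -170.
Profit is maximized at Q = 6. AVC there is 60/6 = $10 ≤ P, so producing beats shutting down (which would give -$185).

Q = 6; profit = -$137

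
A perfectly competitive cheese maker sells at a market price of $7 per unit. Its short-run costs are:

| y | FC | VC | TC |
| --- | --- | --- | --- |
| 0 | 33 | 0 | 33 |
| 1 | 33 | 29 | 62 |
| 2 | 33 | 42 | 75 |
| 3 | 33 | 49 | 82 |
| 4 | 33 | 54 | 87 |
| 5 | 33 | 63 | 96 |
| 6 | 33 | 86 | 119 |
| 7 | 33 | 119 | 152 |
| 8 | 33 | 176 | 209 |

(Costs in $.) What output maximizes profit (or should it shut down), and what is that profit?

y = 0 (shut down); profit = -$33

Tabulate TR − TC: y=0: -33; y=1: -55; y=2: -61; y=3: -61; y=4: -59; y=5: -61; y=6: -77; y=7: -103; y=8: -153.
Profit is highest at y = 0. Equivalently, the lowest AVC in the table is 63/5 ≈ $12.60 at y = 5, and P = $7 falls below it — price never covers variable cost, so the firm shuts down and loses only its fixed cost.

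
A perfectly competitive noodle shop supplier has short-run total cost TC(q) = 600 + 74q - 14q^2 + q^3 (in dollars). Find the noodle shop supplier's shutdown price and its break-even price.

Shutdown price = $25; break-even price = $94

AVC = 74 - 14q + q^2; minimized at q = 7, giving min AVC = $25. That is the shutdown price.
ATC = 600/q + 74 - 14q + q^2. Setting dATC/dq = −600/q^2 − 14 + 2q = 0 gives q = 10 (since 2·10^3 − 14·10^2 = 600).
min ATC = 600/10 + 74 − 14·10 + 10^2 = $94. That is the break-even price.
For $25 ≤ P < $94 the firm produces at a loss; below $25 it shuts down.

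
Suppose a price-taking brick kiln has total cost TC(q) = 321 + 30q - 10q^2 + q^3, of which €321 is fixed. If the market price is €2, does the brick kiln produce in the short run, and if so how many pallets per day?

From TC, MC = TC'(q) = 30 - 20q + 3q^2 and AVC = VC/q = 30 - 10q + q^2.
AVC hits its minimum where MC = AVC, at q = 5, giving min AVC = 30 - 10·5 + 5^2 = €5.
P = €2 lies below min AVC = €5; no output level covers variable cost.
The firm minimizes its loss by shutting down and losing only its fixed cost of €321.

Shut down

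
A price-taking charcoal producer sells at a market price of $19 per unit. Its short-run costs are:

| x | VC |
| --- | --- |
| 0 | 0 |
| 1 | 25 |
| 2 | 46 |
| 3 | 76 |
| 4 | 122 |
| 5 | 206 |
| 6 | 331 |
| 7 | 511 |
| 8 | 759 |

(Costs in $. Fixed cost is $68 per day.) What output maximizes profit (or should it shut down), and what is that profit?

x = 0 (shut down); profit = -$68

Tabulate TR − TC: x=0: -68; x=1: -74; x=2: -76; x=3: -87; x=4: -114; x=5: -179; x=6: -285; x=7: -446; x=8: -675.
Profit is highest at x = 0. Equivalently, the lowest AVC in the table is 46/2 ≈ $23 at x = 2, and P = $19 falls below it — price never covers variable cost, so the firm shuts down and loses only its fixed cost.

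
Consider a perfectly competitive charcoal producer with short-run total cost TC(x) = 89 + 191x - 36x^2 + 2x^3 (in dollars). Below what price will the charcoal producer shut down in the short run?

The shutdown price is the minimum of AVC. VC = 191x - 36x^2 + 2x^3, so AVC = 191 - 36x + 2x^2.
At the minimum of AVC, MC = AVC. MC = 191 - 72x + 6x^2; setting MC = AVC gives 4x^2 - 36x = 0, so x = 9. min AVC = 29.
So the shutdown price is $29.

$29 per unit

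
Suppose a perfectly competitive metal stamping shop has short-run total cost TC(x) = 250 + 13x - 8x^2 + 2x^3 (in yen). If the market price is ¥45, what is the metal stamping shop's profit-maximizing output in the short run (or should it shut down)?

Produce at x = 4

From TC, MC = TC'(x) = 13 - 16x + 6x^2 and AVC = VC/x = 13 - 8x + 2x^2.
The AVC parabola has its vertex at x = 8/4 = 2, where AVC = 13 - 8·2 + 2·2^2 = ¥5.
P = ¥45 exceeds min AVC = ¥5, so the firm stays open.
Solving P = MC: -32 - 16x + 6x^2 = 0 ⇒ x = -4/3 or 4. On the upward-sloping branch, x* = 4.
Check: AVC at x = 4 is ¥13 ≤ P, so revenue covers variable cost.
Profit = P·x − TC = 45·4 − 302 = -¥122, a loss, but smaller than the ¥250 fixed cost the firm would lose by shutting down.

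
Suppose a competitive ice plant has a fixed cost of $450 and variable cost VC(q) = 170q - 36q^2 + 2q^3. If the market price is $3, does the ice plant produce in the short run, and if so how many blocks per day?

Strip out fixed cost: VC = 170q - 36q^2 + 2q^3. Then AVC = 170 - 36q + 2q^2 and MC = 170 - 72q + 6q^2.
AVC hits its minimum where MC = AVC, at q = 9, giving min AVC = 170 - 36·9 + 2·9^2 = $8.
P = $3 lies below min AVC = $8; no output level covers variable cost.
The firm minimizes its loss by shutting down and losing only its fixed cost of $450.

Shut down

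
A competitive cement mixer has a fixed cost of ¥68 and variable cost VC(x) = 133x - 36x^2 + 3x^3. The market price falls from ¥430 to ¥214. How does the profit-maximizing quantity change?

AVC = 133 - 36x + 3x^2, minimized at x = 6 where min AVC = ¥25. MC = 133 - 72x + 9x^2.
At P = ¥430 ≥ min AVC, set P = MC on the rising branch: x = 11.
At P = ¥214 ≥ min AVC, set P = MC: x = 9. The firm stays open but cuts output.

Output falls from 11 to 9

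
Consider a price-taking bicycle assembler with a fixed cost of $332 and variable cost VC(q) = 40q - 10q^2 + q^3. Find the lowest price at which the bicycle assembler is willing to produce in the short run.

$15 per unit

The firm shuts down when price falls below the minimum of average variable cost. AVC = VC/q = 40 - 10q + q^2.
dAVC/dq = -10 + 2q = 0 gives q = 5. min AVC = 40 - 10·5 + 5^2 = 15.
The firm shuts down for any P below $15.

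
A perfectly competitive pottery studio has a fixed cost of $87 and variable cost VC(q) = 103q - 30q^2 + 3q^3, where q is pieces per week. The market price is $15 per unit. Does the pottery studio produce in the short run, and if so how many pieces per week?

From TC, MC = TC'(q) = 103 - 60q + 9q^2 and AVC = VC/q = 103 - 30q + 3q^2.
AVC is minimized where dAVC/dq = -30 + 6q = 0, at q = 5; min AVC = 103 - 30·5 + 3·5^2 = $28.
P = $15 lies below min AVC = $28; no output level covers variable cost.
The firm minimizes its loss by shutting down and losing only its fixed cost of $87.

Shut down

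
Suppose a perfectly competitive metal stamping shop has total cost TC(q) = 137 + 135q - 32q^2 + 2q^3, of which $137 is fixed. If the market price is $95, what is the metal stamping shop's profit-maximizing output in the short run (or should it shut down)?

Produce at q = 10

From TC, MC = TC'(q) = 135 - 64q + 6q^2 and AVC = VC/q = 135 - 32q + 2q^2.
AVC is minimized where dAVC/dq = -32 + 4q = 0, at q = 8; min AVC = 135 - 32·8 + 2·8^2 = $7.
P = $95 exceeds min AVC = $7, so the firm stays open.
Solving P = MC: 40 - 64q + 6q^2 = 0 ⇒ q = 2/3 or 10. On the upward-sloping branch, q* = 10.
Check: AVC at q = 10 is $15 ≤ P, so revenue covers variable cost.
Profit = P·q − TC = 95·10 − 287 = $663.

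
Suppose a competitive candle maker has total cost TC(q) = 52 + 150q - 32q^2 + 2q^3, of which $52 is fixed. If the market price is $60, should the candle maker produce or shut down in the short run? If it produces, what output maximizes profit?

Variable cost is VC = 150q - 32q^2 + 2q^3, so AVC = VC/q = 150 - 32q + 2q^2 and MC = dTC/dq = 150 - 64q + 6q^2.
AVC is minimized where dAVC/dq = -32 + 4q = 0, at q = 8; min AVC = 150 - 32·8 + 2·8^2 = $22.
P = $60 exceeds min AVC = $22, so the firm stays open.
P = MC gives 90 - 64q + 6q^2 = 0, with roots 5/3 and 9. Take the larger (rising MC): q* = 9.
Check: AVC at q = 9 is $24 ≤ P, so revenue covers variable cost.
Profit = P·q − TC = 60·9 − 268 = $272.

Produce at q = 9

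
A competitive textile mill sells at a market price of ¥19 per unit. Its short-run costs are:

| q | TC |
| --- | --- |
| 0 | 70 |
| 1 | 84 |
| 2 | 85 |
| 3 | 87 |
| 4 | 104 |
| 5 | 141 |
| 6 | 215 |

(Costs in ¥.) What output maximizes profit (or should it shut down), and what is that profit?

q = 4; profit = -¥28

Tabulate TR − TC: q=0: -70; q=1: -65; q=2: -47; q=3: -30; q=4: -28; q=5: -46; q=6: -101.
Profit is maximized at q = 4. AVC there is 34/4 = ¥8.50 ≤ P, so producing beats shutting down (which would give -¥70).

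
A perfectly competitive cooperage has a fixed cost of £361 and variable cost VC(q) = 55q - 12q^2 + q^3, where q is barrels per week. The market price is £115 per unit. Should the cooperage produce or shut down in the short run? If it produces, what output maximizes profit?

From TC, MC = TC'(q) = 55 - 24q + 3q^2 and AVC = VC/q = 55 - 12q + q^2.
The AVC parabola has its vertex at q = 12/2 = 6, where AVC = 55 - 12·6 + 6^2 = £19.
Since P = £115 ≥ min AVC = £19, price covers variable cost and the firm should produce.
Set P = MC: 115 = 55 - 24q + 3q^2 → -60 - 24q + 3q^2 = 0. The roots are q = -2 and q = 10; the profit-maximizing output is on the rising part of MC, so q* = 10.
Check: AVC at q = 10 is £35 ≤ P, so revenue covers variable cost.
Profit = P·q − TC = 115·10 − 711 = £439.

Produce at q = 10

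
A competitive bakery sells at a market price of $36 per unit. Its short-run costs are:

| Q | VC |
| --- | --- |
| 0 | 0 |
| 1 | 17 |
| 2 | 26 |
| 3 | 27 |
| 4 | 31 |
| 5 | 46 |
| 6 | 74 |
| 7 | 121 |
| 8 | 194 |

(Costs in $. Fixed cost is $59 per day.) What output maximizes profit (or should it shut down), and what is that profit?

Q = 6; profit = $83

Tabulate TR − TC: Q=0: -59; Q=1: -40; Q=2: -13; Q=3: 22; Q=4: 54; Q=5: 75; Q=6: 83; Q=7: 72; Q=8: 35.
Profit is maximized at Q = 6. AVC there is 74/6 = $12.33 ≤ P, so producing beats shutting down (which would give -$59).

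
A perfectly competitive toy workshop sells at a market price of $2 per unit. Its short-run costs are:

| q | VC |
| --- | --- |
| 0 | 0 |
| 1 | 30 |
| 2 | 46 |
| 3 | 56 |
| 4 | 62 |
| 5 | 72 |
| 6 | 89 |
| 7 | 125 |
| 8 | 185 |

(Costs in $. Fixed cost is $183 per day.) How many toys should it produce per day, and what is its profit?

Profit at each row (π = 2q − TC): q=0: -183; q=1: -211; q=2: -225; q=3: -233; q=4: -237; q=5: -245; q=6: -260; q=7: -294; q=8: -352.
Profit is highest at q = 0. Equivalently, the lowest AVC in the table is 72/5 ≈ $14.40 at q = 5, and P = $2 falls below it — price never covers variable cost, so the firm shuts down and loses only its fixed cost.

q = 0 (shut down); profit = -$183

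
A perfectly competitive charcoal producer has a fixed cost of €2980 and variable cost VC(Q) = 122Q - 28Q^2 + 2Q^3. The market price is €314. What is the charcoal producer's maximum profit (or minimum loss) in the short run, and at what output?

Profit = -€100 at Q = 12

AVC = 122 - 28Q + 2Q^2 has its minimum €24 at Q = 7; price €314 clears that bar, so the firm operates.
With MC = 122 - 56Q + 6Q^2, P = MC on the upward-sloping part at Q* = 12.
TR = 314·12 = 3768. TC = 2980 + 888 = 3868. Profit = 3768 − 3868 = -€100.
By producing, the firm covers all variable cost plus €2880 of fixed cost; shutting down would lose the full €2980.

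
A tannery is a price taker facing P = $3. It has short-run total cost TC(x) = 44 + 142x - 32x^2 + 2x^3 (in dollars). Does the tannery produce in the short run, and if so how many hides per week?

Strip out fixed cost: VC = 142x - 32x^2 + 2x^3. Then AVC = 142 - 32x + 2x^2 and MC = 142 - 64x + 6x^2.
AVC is minimized where dAVC/dx = -32 + 4x = 0, at x = 8; min AVC = 142 - 32·8 + 2·8^2 = $14.
P = $3 lies below min AVC = $14; no output level covers variable cost.
The firm minimizes its loss by shutting down and losing only its fixed cost of $44.

Shut down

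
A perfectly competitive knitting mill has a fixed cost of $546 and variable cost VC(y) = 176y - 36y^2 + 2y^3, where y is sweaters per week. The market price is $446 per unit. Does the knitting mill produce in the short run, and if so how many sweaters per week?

Strip out fixed cost: VC = 176y - 36y^2 + 2y^3. Then AVC = 176 - 36y + 2y^2 and MC = 176 - 72y + 6y^2.
The AVC parabola has its vertex at y = 36/4 = 9, where AVC = 176 - 36·9 + 2·9^2 = $14.
P = $446 exceeds min AVC = $14, so the firm stays open.
Set P = MC: 446 = 176 - 72y + 6y^2 → -270 - 72y + 6y^2 = 0. The roots are y = -3 and y = 15; the profit-maximizing output is on the rising part of MC, so y* = 15.
Check: AVC at y = 15 is $86 ≤ P, so revenue covers variable cost.
Profit = P·y − TC = 446·15 − 1836 = $4854.

Produce at y = 15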